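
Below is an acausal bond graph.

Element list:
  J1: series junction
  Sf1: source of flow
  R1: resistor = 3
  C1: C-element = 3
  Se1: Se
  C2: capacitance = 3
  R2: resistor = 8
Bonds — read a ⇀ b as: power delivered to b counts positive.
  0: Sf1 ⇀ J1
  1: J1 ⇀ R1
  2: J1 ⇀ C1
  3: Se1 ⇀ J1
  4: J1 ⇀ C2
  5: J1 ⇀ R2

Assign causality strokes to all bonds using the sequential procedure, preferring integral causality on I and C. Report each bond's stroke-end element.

bond 0 |Sf1  (Sf1: flow source, stroke at near end)
bond 3 |J1  (source Se1 imposes e)
bond 1 |J1  (J1 flow already set via bond 0)
bond 2 |J1  (1-jn J1 has f-setter on 0)
bond 4 |J1  (common-f at J1 fixed by 0)
bond 5 |J1  (J1: bond 0 brought flow, rest push out)

#0 →Sf1
#1 →J1
#2 →J1
#3 →J1
#4 →J1
#5 →J1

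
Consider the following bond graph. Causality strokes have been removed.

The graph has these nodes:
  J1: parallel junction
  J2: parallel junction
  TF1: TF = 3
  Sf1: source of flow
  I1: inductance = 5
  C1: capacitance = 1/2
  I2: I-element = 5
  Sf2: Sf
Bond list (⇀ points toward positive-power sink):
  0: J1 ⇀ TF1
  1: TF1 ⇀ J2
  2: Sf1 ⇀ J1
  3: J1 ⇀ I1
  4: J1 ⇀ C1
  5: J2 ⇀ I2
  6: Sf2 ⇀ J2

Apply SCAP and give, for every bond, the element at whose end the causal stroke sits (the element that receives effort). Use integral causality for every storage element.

#2 stroke at Sf1  (Sf1: flow source, stroke at near end)
#6 stroke at Sf2  (Sf2 fixes flow; stroke at Sf2)
#3 stroke at I1  (I1: I, integral causality)
#4 stroke at J1  (C1 outputs effort q/C1)
#0 stroke at TF1  (J1: bond 4 brought effort, rest push out)
#1 stroke at J2  (through TF1, causality passes straight; one stroke at TF1)
#5 stroke at I2  (J2 effort already set via bond 1)

b0 stroke→TF1
b1 stroke→J2
b2 stroke→Sf1
b3 stroke→I1
b4 stroke→J1
b5 stroke→I2
b6 stroke→Sf2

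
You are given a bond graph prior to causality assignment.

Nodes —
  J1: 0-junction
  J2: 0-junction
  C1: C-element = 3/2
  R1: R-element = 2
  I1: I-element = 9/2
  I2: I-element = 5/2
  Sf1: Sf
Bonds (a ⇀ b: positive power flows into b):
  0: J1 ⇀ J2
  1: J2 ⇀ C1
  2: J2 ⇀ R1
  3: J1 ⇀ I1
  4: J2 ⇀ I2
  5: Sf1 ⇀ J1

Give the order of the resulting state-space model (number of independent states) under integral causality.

3  (C1, I1, I2 all integral)

β5 stroke→Sf1  (Sf1 (Sf) sets flow on bond)
β1 stroke→J2  (C1: C, integral causality)
β0 stroke→J1  (J2: bond 1 brought effort, rest push out)
β2 stroke→R1  (J2: bond 1 brought effort, rest push out)
β4 stroke→I2  (0-jn J2 has e-setter on 1)
β3 stroke→I1  (J1: bond 0 brought effort, rest push out)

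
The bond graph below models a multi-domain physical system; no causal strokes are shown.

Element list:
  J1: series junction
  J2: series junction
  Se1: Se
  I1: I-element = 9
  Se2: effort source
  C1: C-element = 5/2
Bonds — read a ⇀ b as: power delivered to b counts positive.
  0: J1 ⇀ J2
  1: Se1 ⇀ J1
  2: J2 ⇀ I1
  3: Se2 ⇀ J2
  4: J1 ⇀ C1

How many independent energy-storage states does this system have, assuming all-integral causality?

2  (C1, I1 all integral)

bond 1 stroke at J1  (source Se1 imposes e)
bond 3 stroke at J2  (Se2: effort source, stroke at far end)
bond 2 stroke at I1  (I1 integral (f out))
bond 0 stroke at J2  (1-jn J2 has f-setter on 2)
bond 4 stroke at J1  (1-jn J1 has f-setter on 0)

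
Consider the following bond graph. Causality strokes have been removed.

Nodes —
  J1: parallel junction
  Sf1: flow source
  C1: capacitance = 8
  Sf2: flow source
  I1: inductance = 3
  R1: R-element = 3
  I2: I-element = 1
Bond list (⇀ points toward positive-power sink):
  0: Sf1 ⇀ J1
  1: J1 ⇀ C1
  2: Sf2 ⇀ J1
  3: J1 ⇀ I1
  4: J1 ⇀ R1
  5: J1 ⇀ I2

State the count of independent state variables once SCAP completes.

bond 0 stroke at Sf1  (source Sf1 imposes f)
bond 2 stroke at Sf2  (Sf2 fixes flow; stroke at Sf2)
bond 1 stroke at J1  (C1 integral (e out))
bond 3 stroke at I1  (0-jn J1 has e-setter on 1)
bond 4 stroke at R1  (J1: bond 1 brought effort, rest push out)
bond 5 stroke at I2  (J1: bond 1 brought effort, rest push out)

3  (C1, I1, I2 all integral)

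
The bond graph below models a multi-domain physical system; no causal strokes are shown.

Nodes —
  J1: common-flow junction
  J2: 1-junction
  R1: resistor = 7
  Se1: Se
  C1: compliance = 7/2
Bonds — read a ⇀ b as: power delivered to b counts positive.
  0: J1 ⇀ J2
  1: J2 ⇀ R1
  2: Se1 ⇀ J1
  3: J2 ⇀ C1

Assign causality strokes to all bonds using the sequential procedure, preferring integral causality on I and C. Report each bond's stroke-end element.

bond 0 |J2
bond 1 |R1
bond 2 |J1
bond 3 |J2

bond 2 stroke→J1  (Se1: effort source, stroke at far end)
bond 0 stroke→J2  (J1 needs exactly one f-in)
bond 3 stroke→J2  (prefer integral on C1)
bond 1 stroke→R1  (closing 1-jn rule on J2)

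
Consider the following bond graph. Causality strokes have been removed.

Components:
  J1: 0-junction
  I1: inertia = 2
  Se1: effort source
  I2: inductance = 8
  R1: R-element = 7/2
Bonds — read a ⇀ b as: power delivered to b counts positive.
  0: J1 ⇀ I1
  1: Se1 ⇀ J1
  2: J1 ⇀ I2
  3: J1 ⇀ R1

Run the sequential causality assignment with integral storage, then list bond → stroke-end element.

bond 1 |J1  (Se1 fixes effort; stroke away)
bond 0 |I1  (common-e at J1 fixed by 1)
bond 2 |I2  (J1: bond 1 brought effort, rest push out)
bond 3 |R1  (common-e at J1 fixed by 1)

#0 →I1
#1 →J1
#2 →I2
#3 →R1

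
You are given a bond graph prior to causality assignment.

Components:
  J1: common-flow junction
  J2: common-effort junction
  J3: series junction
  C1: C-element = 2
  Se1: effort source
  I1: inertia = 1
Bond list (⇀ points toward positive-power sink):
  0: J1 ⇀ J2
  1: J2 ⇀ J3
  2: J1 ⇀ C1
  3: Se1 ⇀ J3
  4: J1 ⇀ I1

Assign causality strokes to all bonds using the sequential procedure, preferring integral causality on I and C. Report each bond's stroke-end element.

β3 |J3  (Se1 fixes effort; stroke away)
β1 |J2  (J3: last free bond brings flow in)
β0 |J1  (0-jn J2 has e-setter on 1)
β2 |J1  (C1 integral (e out))
β4 |I1  (J1: last free bond brings flow in)

b0 stroke→J1
b1 stroke→J2
b2 stroke→J1
b3 stroke→J3
b4 stroke→I1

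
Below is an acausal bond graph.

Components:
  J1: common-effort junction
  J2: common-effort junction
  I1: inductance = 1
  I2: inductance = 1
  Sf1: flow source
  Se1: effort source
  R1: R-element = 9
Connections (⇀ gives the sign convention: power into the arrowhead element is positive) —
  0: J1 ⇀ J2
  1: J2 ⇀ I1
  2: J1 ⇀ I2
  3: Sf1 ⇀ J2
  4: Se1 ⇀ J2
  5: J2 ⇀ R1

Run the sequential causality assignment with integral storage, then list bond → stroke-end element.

#0 |J1
#1 |I1
#2 |I2
#3 |Sf1
#4 |J2
#5 |R1

β3 stroke→Sf1  (Sf1: flow source, stroke at near end)
β4 stroke→J2  (Se1: effort source, stroke at far end)
β0 stroke→J1  (J2: bond 4 brought effort, rest push out)
β1 stroke→I1  (common-e at J2 fixed by 4)
β5 stroke→R1  (J2 effort already set via bond 4)
β2 stroke→I2  (0-jn J1 has e-setter on 0)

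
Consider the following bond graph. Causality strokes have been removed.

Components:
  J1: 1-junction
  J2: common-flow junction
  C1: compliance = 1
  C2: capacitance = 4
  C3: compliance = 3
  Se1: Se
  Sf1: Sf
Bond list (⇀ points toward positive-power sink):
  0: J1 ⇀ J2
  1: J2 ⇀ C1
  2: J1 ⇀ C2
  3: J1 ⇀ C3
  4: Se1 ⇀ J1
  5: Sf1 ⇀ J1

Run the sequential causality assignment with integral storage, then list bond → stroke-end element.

b4 |J1  (source Se1 imposes e)
b5 |Sf1  (source Sf1 imposes f)
b0 |J1  (1-jn J1 has f-setter on 5)
b2 |J1  (J1 flow already set via bond 5)
b3 |J1  (J1: bond 5 brought flow, rest push out)
b1 |J2  (1-jn J2 has f-setter on 0)

#0 stroke at J1
#1 stroke at J2
#2 stroke at J1
#3 stroke at J1
#4 stroke at J1
#5 stroke at Sf1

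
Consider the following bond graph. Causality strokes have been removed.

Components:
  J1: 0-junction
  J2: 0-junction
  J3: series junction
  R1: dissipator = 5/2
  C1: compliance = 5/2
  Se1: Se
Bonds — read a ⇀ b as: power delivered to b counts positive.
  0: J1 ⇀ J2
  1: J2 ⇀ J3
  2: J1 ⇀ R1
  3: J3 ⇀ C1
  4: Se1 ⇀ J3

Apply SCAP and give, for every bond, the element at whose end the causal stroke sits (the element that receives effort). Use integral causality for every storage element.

b4 |J3  (source Se1 imposes e)
b3 |J3  (C1 outputs effort q/C1)
b1 |J2  (J3 needs exactly one f-in)
b0 |J1  (J2 effort already set via bond 1)
b2 |R1  (common-e at J1 fixed by 0)

b0 →J1
b1 →J2
b2 →R1
b3 →J3
b4 →J3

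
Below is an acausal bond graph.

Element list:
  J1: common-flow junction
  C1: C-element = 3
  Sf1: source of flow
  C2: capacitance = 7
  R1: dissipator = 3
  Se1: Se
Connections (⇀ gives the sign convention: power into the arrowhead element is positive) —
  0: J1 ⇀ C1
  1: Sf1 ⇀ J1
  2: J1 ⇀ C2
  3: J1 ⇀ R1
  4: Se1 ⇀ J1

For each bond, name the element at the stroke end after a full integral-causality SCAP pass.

bond 0 stroke→J1
bond 1 stroke→Sf1
bond 2 stroke→J1
bond 3 stroke→J1
bond 4 stroke→J1

#1 stroke→Sf1  (Sf1 (Sf) sets flow on bond)
#4 stroke→J1  (Se1 fixes effort; stroke away)
#0 stroke→J1  (common-f at J1 fixed by 1)
#2 stroke→J1  (J1 flow already set via bond 1)
#3 stroke→J1  (common-f at J1 fixed by 1)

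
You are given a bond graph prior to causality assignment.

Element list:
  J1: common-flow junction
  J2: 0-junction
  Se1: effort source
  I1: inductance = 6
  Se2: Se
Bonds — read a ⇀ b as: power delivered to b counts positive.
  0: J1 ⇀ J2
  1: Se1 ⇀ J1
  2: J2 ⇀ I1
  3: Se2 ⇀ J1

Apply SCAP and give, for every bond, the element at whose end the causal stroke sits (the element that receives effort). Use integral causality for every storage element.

bond 0 stroke→J2
bond 1 stroke→J1
bond 2 stroke→I1
bond 3 stroke→J1

β1 stroke at J1  (Se1 (Se) sets effort on bond)
β3 stroke at J1  (Se2: effort source, stroke at far end)
β0 stroke at J2  (J1 needs exactly one f-in)
β2 stroke at I1  (J2 effort already set via bond 0)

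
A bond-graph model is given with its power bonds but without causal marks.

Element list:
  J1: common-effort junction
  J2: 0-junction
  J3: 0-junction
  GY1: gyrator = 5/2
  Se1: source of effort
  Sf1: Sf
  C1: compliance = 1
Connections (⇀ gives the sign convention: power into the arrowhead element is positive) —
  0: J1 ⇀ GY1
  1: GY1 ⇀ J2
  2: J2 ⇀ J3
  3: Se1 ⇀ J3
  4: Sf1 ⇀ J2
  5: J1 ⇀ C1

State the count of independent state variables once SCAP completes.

1  (C1 all integral)

β3 stroke→J3  (Se1: effort source, stroke at far end)
β4 stroke→Sf1  (Sf1 (Sf) sets flow on bond)
β2 stroke→J2  (common-e at J3 fixed by 3)
β1 stroke→GY1  (J2 effort already set via bond 2)
β0 stroke→GY1  (GY1 both-in/both-out from 1)
β5 stroke→J1  (J1: last free bond brings effort in)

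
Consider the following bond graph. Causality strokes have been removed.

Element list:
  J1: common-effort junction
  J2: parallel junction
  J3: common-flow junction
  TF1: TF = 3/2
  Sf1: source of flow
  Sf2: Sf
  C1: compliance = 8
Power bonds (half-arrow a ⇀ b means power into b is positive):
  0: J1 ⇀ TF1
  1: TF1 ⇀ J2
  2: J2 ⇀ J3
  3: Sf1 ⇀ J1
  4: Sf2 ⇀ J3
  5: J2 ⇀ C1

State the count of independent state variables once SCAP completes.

bond 3 →Sf1  (Sf1: flow source, stroke at near end)
bond 4 →Sf2  (Sf2: flow source, stroke at near end)
bond 0 →J1  (only one effort-in slot at J1)
bond 2 →J3  (common-f at J3 fixed by 4)
bond 1 →TF1  (TF1: transformer flips bond 0)
bond 5 →J2  (only one effort-in slot at J2)

1  (C1 all integral)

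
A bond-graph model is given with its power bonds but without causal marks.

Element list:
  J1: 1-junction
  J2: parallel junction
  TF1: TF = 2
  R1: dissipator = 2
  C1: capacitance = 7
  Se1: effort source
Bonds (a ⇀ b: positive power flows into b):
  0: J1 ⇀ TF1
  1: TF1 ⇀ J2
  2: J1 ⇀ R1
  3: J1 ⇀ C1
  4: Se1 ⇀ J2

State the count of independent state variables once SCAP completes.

1  (C1 all integral)

#4 |J2  (source Se1 imposes e)
#1 |TF1  (J2 effort already set via bond 4)
#0 |J1  (TF TF1: opposite of bond 1)
#3 |J1  (C1: C, integral causality)
#2 |R1  (J1: last free bond brings flow in)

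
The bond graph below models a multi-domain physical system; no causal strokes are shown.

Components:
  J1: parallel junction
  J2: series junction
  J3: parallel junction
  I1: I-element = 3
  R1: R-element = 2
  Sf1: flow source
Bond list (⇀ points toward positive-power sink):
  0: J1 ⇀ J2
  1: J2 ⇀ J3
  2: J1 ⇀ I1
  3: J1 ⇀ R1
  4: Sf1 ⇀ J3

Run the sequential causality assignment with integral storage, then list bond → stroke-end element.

β4 |Sf1  (Sf1 fixes flow; stroke at Sf1)
β1 |J3  (J3: last free bond brings effort in)
β0 |J2  (J2: bond 1 brought flow, rest push out)
β2 |I1  (prefer integral on I1)
β3 |J1  (J1: last free bond brings effort in)

#0 stroke at J2
#1 stroke at J3
#2 stroke at I1
#3 stroke at J1
#4 stroke at Sf1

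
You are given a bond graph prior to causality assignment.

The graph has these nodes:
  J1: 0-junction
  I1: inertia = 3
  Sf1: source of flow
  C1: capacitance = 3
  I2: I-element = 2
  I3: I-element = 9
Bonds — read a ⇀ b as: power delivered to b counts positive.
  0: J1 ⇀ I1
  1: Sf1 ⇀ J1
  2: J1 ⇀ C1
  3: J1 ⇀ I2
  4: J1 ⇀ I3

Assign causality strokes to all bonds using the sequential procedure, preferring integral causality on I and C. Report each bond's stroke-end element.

b1 stroke at Sf1  (Sf1 fixes flow; stroke at Sf1)
b0 stroke at I1  (I1 integral (f out))
b2 stroke at J1  (C1 integral (e out))
b3 stroke at I2  (0-jn J1 has e-setter on 2)
b4 stroke at I3  (0-jn J1 has e-setter on 2)

#0 |I1
#1 |Sf1
#2 |J1
#3 |I2
#4 |I3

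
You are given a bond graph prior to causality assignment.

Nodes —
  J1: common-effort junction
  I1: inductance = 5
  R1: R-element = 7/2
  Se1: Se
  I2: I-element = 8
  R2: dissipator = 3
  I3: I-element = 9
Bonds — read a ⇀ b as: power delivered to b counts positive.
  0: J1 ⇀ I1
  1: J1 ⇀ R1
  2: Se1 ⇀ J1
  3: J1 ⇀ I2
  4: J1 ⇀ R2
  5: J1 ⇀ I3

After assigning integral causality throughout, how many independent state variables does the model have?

bond 2 |J1  (Se1: effort source, stroke at far end)
bond 0 |I1  (J1: bond 2 brought effort, rest push out)
bond 1 |R1  (J1: bond 2 brought effort, rest push out)
bond 3 |I2  (common-e at J1 fixed by 2)
bond 4 |R2  (J1: bond 2 brought effort, rest push out)
bond 5 |I3  (J1 effort already set via bond 2)

3  (I1, I2, I3 all integral)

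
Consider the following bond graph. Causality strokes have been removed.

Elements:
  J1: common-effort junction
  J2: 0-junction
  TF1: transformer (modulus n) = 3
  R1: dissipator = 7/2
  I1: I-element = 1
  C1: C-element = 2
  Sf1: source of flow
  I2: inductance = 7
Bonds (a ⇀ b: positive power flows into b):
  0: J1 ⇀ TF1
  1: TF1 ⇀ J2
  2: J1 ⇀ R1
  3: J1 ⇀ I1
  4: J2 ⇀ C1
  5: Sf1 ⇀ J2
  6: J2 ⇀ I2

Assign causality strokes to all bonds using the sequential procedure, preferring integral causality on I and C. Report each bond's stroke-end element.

#5 →Sf1  (Sf1 (Sf) sets flow on bond)
#3 →I1  (I1 integral (f out))
#4 →J2  (C1: C, integral causality)
#1 →TF1  (0-jn J2 has e-setter on 4)
#6 →I2  (common-e at J2 fixed by 4)
#0 →J1  (through TF1, causality passes straight; one stroke at TF1)
#2 →R1  (0-jn J1 has e-setter on 0)

β0 →J1
β1 →TF1
β2 →R1
β3 →I1
β4 →J2
β5 →Sf1
β6 →I2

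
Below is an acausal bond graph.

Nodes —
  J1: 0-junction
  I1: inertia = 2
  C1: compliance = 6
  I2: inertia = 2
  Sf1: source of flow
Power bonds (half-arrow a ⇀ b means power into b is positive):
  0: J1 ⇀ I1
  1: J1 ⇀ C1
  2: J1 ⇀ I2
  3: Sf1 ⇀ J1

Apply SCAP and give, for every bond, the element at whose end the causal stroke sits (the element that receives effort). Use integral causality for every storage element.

#0 stroke→I1
#1 stroke→J1
#2 stroke→I2
#3 stroke→Sf1

#3 |Sf1  (Sf1 fixes flow; stroke at Sf1)
#0 |I1  (prefer integral on I1)
#1 |J1  (C1 outputs effort q/C1)
#2 |I2  (0-jn J1 has e-setter on 1)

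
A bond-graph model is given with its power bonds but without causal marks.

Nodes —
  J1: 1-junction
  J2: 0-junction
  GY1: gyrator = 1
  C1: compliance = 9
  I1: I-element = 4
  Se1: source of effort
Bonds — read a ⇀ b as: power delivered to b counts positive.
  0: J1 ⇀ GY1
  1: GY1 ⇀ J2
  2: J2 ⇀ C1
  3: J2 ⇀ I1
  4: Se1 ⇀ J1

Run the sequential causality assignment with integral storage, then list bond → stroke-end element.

β0 →GY1
β1 →GY1
β2 →J2
β3 →I1
β4 →J1

#4 |J1  (source Se1 imposes e)
#0 |GY1  (J1 needs exactly one f-in)
#1 |GY1  (GY1 both-in/both-out from 0)
#2 |J2  (C1 integral (e out))
#3 |I1  (J2 effort already set via bond 2)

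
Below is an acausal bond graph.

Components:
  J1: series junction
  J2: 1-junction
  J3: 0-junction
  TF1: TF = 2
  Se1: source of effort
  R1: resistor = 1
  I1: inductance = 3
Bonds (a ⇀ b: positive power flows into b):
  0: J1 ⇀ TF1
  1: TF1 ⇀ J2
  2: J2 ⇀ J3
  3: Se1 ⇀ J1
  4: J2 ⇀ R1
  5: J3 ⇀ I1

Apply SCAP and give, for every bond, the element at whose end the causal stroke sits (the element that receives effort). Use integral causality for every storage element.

#0 →TF1
#1 →J2
#2 →J3
#3 →J1
#4 →J2
#5 →I1

b3 |J1  (Se1 (Se) sets effort on bond)
b0 |TF1  (only one flow-in slot at J1)
b1 |J2  (through TF1, causality passes straight; one stroke at TF1)
b5 |I1  (I1 integral (f out))
b2 |J3  (only one effort-in slot at J3)
b4 |J2  (J2: bond 2 brought flow, rest push out)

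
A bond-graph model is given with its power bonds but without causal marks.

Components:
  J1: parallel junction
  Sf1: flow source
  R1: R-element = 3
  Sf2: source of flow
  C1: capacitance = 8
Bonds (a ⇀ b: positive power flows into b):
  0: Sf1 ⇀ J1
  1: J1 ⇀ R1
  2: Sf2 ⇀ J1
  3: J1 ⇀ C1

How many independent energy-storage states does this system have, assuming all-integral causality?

b0 →Sf1  (Sf1: flow source, stroke at near end)
b2 →Sf2  (Sf2 fixes flow; stroke at Sf2)
b3 →J1  (C1 integral (e out))
b1 →R1  (0-jn J1 has e-setter on 3)

1  (C1 all integral)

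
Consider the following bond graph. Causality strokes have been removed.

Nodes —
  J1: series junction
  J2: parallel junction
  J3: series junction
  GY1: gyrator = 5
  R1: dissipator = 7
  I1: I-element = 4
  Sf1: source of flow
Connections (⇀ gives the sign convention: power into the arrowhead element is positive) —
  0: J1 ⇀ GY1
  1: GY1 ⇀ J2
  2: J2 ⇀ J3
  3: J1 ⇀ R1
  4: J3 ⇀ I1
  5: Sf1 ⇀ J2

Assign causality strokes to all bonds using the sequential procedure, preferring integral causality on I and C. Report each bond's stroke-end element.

b0 stroke→J1
b1 stroke→J2
b2 stroke→J3
b3 stroke→R1
b4 stroke→I1
b5 stroke→Sf1

bond 5 |Sf1  (Sf1: flow source, stroke at near end)
bond 4 |I1  (I1 integral (f out))
bond 2 |J3  (1-jn J3 has f-setter on 4)
bond 1 |J2  (closing 0-jn rule on J2)
bond 0 |J1  (through GY1, causality inverts; strokes same side of GY1)
bond 3 |R1  (J1: last free bond brings flow in)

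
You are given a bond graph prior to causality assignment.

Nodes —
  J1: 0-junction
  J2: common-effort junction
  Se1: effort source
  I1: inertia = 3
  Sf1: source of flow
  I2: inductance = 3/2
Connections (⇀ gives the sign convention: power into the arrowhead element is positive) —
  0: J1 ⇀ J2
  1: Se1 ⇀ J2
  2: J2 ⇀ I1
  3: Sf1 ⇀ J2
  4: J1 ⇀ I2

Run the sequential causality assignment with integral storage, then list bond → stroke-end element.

b1 |J2  (source Se1 imposes e)
b3 |Sf1  (Sf1 fixes flow; stroke at Sf1)
b0 |J1  (J2 effort already set via bond 1)
b2 |I1  (common-e at J2 fixed by 1)
b4 |I2  (J1 effort already set via bond 0)

bond 0 stroke at J1
bond 1 stroke at J2
bond 2 stroke at I1
bond 3 stroke at Sf1
bond 4 stroke at I2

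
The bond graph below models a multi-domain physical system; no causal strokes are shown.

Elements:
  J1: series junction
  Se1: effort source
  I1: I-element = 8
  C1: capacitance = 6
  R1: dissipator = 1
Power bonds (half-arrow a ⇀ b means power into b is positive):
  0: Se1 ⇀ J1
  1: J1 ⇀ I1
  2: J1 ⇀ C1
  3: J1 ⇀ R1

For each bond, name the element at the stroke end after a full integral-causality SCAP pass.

β0 →J1
β1 →I1
β2 →J1
β3 →J1

bond 0 |J1  (Se1 fixes effort; stroke away)
bond 1 |I1  (I1: I, integral causality)
bond 2 |J1  (common-f at J1 fixed by 1)
bond 3 |J1  (1-jn J1 has f-setter on 1)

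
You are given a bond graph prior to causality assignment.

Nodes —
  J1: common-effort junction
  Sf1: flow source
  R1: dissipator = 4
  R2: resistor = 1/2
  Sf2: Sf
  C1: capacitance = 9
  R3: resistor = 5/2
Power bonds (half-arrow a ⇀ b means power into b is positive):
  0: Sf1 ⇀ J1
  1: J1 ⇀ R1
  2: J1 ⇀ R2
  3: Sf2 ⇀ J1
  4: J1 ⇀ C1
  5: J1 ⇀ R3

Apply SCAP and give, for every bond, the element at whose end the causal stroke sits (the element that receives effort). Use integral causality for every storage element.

β0 →Sf1
β1 →R1
β2 →R2
β3 →Sf2
β4 →J1
β5 →R3

#0 stroke→Sf1  (Sf1 (Sf) sets flow on bond)
#3 stroke→Sf2  (Sf2 fixes flow; stroke at Sf2)
#4 stroke→J1  (prefer integral on C1)
#1 stroke→R1  (0-jn J1 has e-setter on 4)
#2 stroke→R2  (J1 effort already set via bond 4)
#5 stroke→R3  (J1: bond 4 brought effort, rest push out)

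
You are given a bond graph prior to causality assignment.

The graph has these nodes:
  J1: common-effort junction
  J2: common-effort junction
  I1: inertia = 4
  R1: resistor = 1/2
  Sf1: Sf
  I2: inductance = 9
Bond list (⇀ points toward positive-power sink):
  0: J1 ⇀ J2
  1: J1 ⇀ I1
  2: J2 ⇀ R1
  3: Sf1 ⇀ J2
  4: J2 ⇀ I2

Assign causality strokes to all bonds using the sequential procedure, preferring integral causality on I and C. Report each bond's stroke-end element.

bond 3 stroke at Sf1  (Sf1: flow source, stroke at near end)
bond 1 stroke at I1  (I1 integral (f out))
bond 0 stroke at J1  (J1 needs exactly one e-in)
bond 4 stroke at I2  (I2 integral (f out))
bond 2 stroke at J2  (J2 needs exactly one e-in)

#0 stroke→J1
#1 stroke→I1
#2 stroke→J2
#3 stroke→Sf1
#4 stroke→I2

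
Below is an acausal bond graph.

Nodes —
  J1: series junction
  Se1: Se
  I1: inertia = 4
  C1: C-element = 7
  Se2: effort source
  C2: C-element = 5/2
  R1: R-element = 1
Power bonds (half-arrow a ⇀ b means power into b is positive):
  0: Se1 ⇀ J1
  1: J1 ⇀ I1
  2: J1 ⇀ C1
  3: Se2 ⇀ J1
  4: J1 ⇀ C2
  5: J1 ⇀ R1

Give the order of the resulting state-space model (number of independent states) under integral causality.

b0 stroke at J1  (Se1: effort source, stroke at far end)
b3 stroke at J1  (Se2: effort source, stroke at far end)
b1 stroke at I1  (prefer integral on I1)
b2 stroke at J1  (J1 flow already set via bond 1)
b4 stroke at J1  (1-jn J1 has f-setter on 1)
b5 stroke at J1  (common-f at J1 fixed by 1)

3  (C1, C2, I1 all integral)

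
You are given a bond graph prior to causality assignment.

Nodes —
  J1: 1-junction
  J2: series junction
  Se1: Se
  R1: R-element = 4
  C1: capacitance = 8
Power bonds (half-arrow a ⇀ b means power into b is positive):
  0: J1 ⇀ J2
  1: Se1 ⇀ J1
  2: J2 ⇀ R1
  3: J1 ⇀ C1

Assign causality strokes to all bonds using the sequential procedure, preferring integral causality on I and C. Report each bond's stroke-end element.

bond 0 →J2
bond 1 →J1
bond 2 →R1
bond 3 →J1

#1 |J1  (Se1 (Se) sets effort on bond)
#3 |J1  (C1: C, integral causality)
#0 |J2  (closing 1-jn rule on J1)
#2 |R1  (J2 needs exactly one f-in)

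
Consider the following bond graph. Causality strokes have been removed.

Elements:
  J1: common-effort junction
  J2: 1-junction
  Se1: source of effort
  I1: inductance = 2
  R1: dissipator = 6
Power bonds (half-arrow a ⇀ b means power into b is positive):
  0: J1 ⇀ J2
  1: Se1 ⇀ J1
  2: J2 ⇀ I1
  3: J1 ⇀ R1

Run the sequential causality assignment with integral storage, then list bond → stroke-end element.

bond 0 |J2
bond 1 |J1
bond 2 |I1
bond 3 |R1

b1 →J1  (source Se1 imposes e)
b0 →J2  (common-e at J1 fixed by 1)
b3 →R1  (0-jn J1 has e-setter on 1)
b2 →I1  (J2 needs exactly one f-in)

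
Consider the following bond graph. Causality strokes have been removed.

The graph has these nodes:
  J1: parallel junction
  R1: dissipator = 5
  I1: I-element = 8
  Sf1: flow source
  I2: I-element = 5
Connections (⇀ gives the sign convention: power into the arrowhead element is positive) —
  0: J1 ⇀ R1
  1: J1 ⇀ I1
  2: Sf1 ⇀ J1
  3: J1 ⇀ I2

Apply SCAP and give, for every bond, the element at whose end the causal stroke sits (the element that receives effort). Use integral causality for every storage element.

bond 0 stroke at J1
bond 1 stroke at I1
bond 2 stroke at Sf1
bond 3 stroke at I2

b2 |Sf1  (Sf1 fixes flow; stroke at Sf1)
b1 |I1  (I1 outputs flow p/I1)
b3 |I2  (I2 outputs flow p/I2)
b0 |J1  (J1 needs exactly one e-in)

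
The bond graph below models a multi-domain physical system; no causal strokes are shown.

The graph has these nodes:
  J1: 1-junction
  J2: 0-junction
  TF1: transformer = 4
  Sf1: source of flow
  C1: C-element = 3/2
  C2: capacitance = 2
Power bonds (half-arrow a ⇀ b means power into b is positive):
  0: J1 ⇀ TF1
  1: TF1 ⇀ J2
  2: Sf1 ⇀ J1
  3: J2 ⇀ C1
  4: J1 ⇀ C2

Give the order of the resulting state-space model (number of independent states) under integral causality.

2  (C1, C2 all integral)

#2 stroke→Sf1  (Sf1 (Sf) sets flow on bond)
#0 stroke→J1  (common-f at J1 fixed by 2)
#4 stroke→J1  (J1: bond 2 brought flow, rest push out)
#1 stroke→TF1  (TF1: transformer flips bond 0)
#3 stroke→J2  (closing 0-jn rule on J2)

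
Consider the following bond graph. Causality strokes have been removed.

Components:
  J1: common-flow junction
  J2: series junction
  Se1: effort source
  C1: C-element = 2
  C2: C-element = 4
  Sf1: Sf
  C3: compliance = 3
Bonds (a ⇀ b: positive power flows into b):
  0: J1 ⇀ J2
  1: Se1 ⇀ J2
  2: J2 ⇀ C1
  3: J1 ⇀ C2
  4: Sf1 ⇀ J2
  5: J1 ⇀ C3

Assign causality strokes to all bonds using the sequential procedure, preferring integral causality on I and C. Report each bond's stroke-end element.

#0 →J2
#1 →J2
#2 →J2
#3 →J1
#4 →Sf1
#5 →J1

#1 →J2  (source Se1 imposes e)
#4 →Sf1  (Sf1: flow source, stroke at near end)
#0 →J2  (common-f at J2 fixed by 4)
#2 →J2  (J2 flow already set via bond 4)
#3 →J1  (J1 flow already set via bond 0)
#5 →J1  (J1 flow already set via bond 0)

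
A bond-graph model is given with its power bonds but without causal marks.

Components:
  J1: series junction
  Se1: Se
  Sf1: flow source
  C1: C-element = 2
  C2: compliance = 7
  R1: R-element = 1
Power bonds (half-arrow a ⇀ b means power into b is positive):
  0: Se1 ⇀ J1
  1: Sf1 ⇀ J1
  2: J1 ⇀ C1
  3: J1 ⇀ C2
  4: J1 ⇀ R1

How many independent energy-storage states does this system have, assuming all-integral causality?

b0 →J1  (Se1 fixes effort; stroke away)
b1 →Sf1  (Sf1: flow source, stroke at near end)
b2 →J1  (1-jn J1 has f-setter on 1)
b3 →J1  (common-f at J1 fixed by 1)
b4 →J1  (J1: bond 1 brought flow, rest push out)

2  (C1, C2 all integral)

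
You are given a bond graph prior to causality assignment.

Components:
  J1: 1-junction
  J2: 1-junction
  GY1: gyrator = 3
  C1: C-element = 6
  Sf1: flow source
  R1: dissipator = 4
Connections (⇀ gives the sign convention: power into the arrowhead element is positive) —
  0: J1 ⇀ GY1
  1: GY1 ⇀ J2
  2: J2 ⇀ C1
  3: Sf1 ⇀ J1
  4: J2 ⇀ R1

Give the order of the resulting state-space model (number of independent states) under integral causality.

β3 stroke→Sf1  (source Sf1 imposes f)
β0 stroke→J1  (1-jn J1 has f-setter on 3)
β1 stroke→J2  (GY GY1: same side as bond 0)
β2 stroke→J2  (prefer integral on C1)
β4 stroke→R1  (J2 needs exactly one f-in)

1  (C1 all integral)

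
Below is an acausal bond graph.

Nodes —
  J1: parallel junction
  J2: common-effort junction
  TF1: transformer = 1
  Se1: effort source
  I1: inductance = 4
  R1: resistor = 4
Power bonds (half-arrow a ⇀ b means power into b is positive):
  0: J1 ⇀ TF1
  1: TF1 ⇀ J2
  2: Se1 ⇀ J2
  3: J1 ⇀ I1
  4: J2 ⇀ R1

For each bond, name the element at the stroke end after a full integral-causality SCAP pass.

β2 stroke at J2  (source Se1 imposes e)
β1 stroke at TF1  (common-e at J2 fixed by 2)
β4 stroke at R1  (J2 effort already set via bond 2)
β0 stroke at J1  (TF1: transformer flips bond 1)
β3 stroke at I1  (0-jn J1 has e-setter on 0)

bond 0 stroke→J1
bond 1 stroke→TF1
bond 2 stroke→J2
bond 3 stroke→I1
bond 4 stroke→R1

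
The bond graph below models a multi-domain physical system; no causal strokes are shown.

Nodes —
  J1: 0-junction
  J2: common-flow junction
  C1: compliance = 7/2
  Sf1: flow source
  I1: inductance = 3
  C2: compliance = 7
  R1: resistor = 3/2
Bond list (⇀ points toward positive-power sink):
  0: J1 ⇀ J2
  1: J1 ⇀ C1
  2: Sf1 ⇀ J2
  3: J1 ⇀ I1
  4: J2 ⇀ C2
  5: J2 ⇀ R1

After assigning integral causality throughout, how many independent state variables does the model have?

3  (C1, C2, I1 all integral)

bond 2 stroke→Sf1  (Sf1 fixes flow; stroke at Sf1)
bond 0 stroke→J2  (1-jn J2 has f-setter on 2)
bond 4 stroke→J2  (J2: bond 2 brought flow, rest push out)
bond 5 stroke→J2  (common-f at J2 fixed by 2)
bond 1 stroke→J1  (prefer integral on C1)
bond 3 stroke→I1  (J1 effort already set via bond 1)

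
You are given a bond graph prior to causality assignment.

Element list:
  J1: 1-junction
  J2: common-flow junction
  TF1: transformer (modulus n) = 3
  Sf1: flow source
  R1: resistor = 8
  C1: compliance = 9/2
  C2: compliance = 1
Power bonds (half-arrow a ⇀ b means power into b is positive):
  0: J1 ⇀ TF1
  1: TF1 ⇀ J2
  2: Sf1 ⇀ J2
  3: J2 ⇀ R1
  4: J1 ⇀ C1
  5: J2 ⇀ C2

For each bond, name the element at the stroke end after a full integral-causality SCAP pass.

bond 0 →TF1
bond 1 →J2
bond 2 →Sf1
bond 3 →J2
bond 4 →J1
bond 5 →J2

#2 |Sf1  (source Sf1 imposes f)
#1 |J2  (1-jn J2 has f-setter on 2)
#3 |J2  (common-f at J2 fixed by 2)
#5 |J2  (common-f at J2 fixed by 2)
#0 |TF1  (through TF1, causality passes straight; one stroke at TF1)
#4 |J1  (J1 flow already set via bond 0)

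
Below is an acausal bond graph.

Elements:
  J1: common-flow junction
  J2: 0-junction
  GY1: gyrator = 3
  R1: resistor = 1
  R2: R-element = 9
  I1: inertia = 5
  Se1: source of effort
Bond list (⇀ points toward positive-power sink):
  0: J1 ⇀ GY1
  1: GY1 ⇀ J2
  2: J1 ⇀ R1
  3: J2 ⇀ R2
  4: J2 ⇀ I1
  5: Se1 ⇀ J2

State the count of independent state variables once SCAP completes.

1  (I1 all integral)

b5 |J2  (source Se1 imposes e)
b1 |GY1  (J2: bond 5 brought effort, rest push out)
b3 |R2  (common-e at J2 fixed by 5)
b4 |I1  (J2 effort already set via bond 5)
b0 |GY1  (through GY1, causality inverts; strokes same side of GY1)
b2 |J1  (common-f at J1 fixed by 0)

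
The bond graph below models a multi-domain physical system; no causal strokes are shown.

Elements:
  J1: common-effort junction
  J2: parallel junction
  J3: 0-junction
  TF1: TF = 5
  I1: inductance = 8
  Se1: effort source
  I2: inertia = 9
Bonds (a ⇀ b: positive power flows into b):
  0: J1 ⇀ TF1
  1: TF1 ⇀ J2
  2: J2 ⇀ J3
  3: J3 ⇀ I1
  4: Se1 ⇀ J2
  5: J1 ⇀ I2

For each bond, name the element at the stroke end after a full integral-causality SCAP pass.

β0 stroke at J1
β1 stroke at TF1
β2 stroke at J3
β3 stroke at I1
β4 stroke at J2
β5 stroke at I2

β4 |J2  (Se1 (Se) sets effort on bond)
β1 |TF1  (common-e at J2 fixed by 4)
β2 |J3  (0-jn J2 has e-setter on 4)
β3 |I1  (common-e at J3 fixed by 2)
β0 |J1  (TF1: transformer flips bond 1)
β5 |I2  (common-e at J1 fixed by 0)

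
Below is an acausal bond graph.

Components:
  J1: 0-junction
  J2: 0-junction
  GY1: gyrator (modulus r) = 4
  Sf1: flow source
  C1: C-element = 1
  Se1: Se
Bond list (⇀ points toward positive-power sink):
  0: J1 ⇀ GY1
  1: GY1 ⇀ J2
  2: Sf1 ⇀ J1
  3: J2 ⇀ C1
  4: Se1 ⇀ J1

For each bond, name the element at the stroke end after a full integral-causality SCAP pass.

bond 0 →GY1
bond 1 →GY1
bond 2 →Sf1
bond 3 →J2
bond 4 →J1

b2 |Sf1  (Sf1 (Sf) sets flow on bond)
b4 |J1  (Se1 (Se) sets effort on bond)
b0 |GY1  (J1: bond 4 brought effort, rest push out)
b1 |GY1  (GY1 both-in/both-out from 0)
b3 |J2  (only one effort-in slot at J2)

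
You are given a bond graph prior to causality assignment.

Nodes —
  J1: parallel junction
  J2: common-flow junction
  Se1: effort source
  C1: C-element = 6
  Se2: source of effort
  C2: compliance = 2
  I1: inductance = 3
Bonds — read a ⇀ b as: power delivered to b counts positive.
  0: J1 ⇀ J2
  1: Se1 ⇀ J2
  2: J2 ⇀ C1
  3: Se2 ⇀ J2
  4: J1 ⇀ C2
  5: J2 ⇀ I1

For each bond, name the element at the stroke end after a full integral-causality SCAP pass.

#0 stroke at J2
#1 stroke at J2
#2 stroke at J2
#3 stroke at J2
#4 stroke at J1
#5 stroke at I1

bond 1 stroke→J2  (Se1: effort source, stroke at far end)
bond 3 stroke→J2  (Se2: effort source, stroke at far end)
bond 2 stroke→J2  (C1 integral (e out))
bond 4 stroke→J1  (prefer integral on C2)
bond 0 stroke→J2  (J1: bond 4 brought effort, rest push out)
bond 5 stroke→I1  (J2: last free bond brings flow in)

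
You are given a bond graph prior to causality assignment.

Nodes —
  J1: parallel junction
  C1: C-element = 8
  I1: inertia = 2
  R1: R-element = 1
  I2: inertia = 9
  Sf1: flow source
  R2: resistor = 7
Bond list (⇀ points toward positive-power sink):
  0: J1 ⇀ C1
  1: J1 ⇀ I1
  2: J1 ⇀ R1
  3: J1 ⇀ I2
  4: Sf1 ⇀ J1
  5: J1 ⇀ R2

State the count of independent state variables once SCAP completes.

b4 stroke→Sf1  (Sf1: flow source, stroke at near end)
b0 stroke→J1  (C1: C, integral causality)
b1 stroke→I1  (J1 effort already set via bond 0)
b2 stroke→R1  (common-e at J1 fixed by 0)
b3 stroke→I2  (common-e at J1 fixed by 0)
b5 stroke→R2  (J1 effort already set via bond 0)

3  (C1, I1, I2 all integral)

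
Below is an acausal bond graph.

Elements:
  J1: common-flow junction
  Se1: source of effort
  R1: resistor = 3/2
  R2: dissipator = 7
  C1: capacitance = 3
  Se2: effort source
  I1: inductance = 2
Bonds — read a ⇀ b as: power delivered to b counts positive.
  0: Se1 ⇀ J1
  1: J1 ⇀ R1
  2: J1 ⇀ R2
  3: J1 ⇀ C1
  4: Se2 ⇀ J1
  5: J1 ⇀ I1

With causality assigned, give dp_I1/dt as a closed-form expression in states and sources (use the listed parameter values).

bond 0 |J1  (Se1 (Se) sets effort on bond)
bond 4 |J1  (Se2 fixes effort; stroke away)
bond 3 |J1  (C1 outputs effort q/C1)
bond 5 |I1  (I1: I, integral causality)
bond 1 |J1  (J1: bond 5 brought flow, rest push out)
bond 2 |J1  (1-jn J1 has f-setter on 5)

dp_I1/dt = E_Se1 + E_Se2 - 17*p_I1/4 - q_C1/3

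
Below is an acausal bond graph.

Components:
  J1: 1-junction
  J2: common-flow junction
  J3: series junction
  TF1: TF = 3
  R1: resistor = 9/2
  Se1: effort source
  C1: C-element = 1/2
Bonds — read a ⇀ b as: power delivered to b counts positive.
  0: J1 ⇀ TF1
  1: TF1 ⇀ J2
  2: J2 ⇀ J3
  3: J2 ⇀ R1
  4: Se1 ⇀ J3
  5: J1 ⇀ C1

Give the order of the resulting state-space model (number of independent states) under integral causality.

bond 4 stroke at J3  (Se1 (Se) sets effort on bond)
bond 2 stroke at J2  (only one flow-in slot at J3)
bond 5 stroke at J1  (C1: C, integral causality)
bond 0 stroke at TF1  (closing 1-jn rule on J1)
bond 1 stroke at J2  (TF TF1: opposite of bond 0)
bond 3 stroke at R1  (J2 needs exactly one f-in)

1  (C1 all integral)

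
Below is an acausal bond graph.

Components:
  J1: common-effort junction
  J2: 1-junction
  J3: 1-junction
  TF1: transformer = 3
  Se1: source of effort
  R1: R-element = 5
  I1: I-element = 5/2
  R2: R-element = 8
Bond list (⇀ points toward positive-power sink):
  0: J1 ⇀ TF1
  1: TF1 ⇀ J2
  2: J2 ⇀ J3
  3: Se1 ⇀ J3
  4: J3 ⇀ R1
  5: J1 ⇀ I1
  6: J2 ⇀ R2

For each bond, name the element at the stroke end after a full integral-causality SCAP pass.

b0 stroke at J1
b1 stroke at TF1
b2 stroke at J2
b3 stroke at J3
b4 stroke at J3
b5 stroke at I1
b6 stroke at J2

β3 |J3  (Se1 (Se) sets effort on bond)
β5 |I1  (prefer integral on I1)
β0 |J1  (J1 needs exactly one e-in)
β1 |TF1  (through TF1, causality passes straight; one stroke at TF1)
β2 |J2  (J2 flow already set via bond 1)
β6 |J2  (J2: bond 1 brought flow, rest push out)
β4 |J3  (J3: bond 2 brought flow, rest push out)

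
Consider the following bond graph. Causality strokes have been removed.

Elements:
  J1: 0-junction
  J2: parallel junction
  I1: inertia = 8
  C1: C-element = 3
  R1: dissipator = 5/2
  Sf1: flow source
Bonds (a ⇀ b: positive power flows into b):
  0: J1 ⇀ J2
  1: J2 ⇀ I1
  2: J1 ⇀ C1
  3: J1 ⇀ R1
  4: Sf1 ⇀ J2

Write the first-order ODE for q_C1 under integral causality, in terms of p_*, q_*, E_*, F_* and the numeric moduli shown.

dq_C1/dt = F_Sf1 - p_I1/8 - 2*q_C1/15

b4 |Sf1  (Sf1: flow source, stroke at near end)
b1 |I1  (I1 integral (f out))
b0 |J2  (only one effort-in slot at J2)
b2 |J1  (prefer integral on C1)
b3 |R1  (J1 effort already set via bond 2)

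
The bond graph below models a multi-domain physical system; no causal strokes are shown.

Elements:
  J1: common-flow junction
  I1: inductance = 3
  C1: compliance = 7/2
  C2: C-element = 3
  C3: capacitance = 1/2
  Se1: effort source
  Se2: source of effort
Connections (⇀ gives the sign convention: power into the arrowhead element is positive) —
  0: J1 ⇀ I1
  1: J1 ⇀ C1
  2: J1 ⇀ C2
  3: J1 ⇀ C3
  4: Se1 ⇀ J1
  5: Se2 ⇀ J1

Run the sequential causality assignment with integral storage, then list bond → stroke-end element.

β4 stroke at J1  (Se1 fixes effort; stroke away)
β5 stroke at J1  (source Se2 imposes e)
β0 stroke at I1  (I1 integral (f out))
β1 stroke at J1  (J1 flow already set via bond 0)
β2 stroke at J1  (1-jn J1 has f-setter on 0)
β3 stroke at J1  (1-jn J1 has f-setter on 0)

β0 stroke→I1
β1 stroke→J1
β2 stroke→J1
β3 stroke→J1
β4 stroke→J1
β5 stroke→J1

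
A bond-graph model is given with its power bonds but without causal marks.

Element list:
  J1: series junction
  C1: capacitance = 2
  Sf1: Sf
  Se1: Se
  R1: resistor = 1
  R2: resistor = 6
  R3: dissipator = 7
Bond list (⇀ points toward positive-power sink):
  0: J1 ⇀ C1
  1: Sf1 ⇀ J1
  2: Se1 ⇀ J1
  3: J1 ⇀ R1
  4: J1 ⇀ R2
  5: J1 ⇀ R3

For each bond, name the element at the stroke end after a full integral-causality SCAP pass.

bond 1 stroke at Sf1  (Sf1 (Sf) sets flow on bond)
bond 2 stroke at J1  (Se1: effort source, stroke at far end)
bond 0 stroke at J1  (common-f at J1 fixed by 1)
bond 3 stroke at J1  (1-jn J1 has f-setter on 1)
bond 4 stroke at J1  (J1 flow already set via bond 1)
bond 5 stroke at J1  (J1 flow already set via bond 1)

#0 stroke→J1
#1 stroke→Sf1
#2 stroke→J1
#3 stroke→J1
#4 stroke→J1
#5 stroke→J1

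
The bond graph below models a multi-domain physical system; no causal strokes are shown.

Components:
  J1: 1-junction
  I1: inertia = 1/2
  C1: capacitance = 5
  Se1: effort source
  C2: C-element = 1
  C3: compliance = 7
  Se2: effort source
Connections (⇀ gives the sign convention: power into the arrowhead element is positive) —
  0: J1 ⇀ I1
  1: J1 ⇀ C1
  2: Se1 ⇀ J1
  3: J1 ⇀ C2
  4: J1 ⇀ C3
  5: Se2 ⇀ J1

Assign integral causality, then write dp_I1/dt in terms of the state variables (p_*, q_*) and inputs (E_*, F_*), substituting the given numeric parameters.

dp_I1/dt = E_Se1 + E_Se2 - q_C1/5 - q_C2 - q_C3/7

β2 stroke at J1  (Se1 (Se) sets effort on bond)
β5 stroke at J1  (Se2: effort source, stroke at far end)
β0 stroke at I1  (I1: I, integral causality)
β1 stroke at J1  (common-f at J1 fixed by 0)
β3 stroke at J1  (1-jn J1 has f-setter on 0)
β4 stroke at J1  (J1 flow already set via bond 0)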